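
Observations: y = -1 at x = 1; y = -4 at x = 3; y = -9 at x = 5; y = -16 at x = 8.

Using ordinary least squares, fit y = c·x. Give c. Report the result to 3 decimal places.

c = -1.879

Compute the Gram sums: Σx·x = 99.
For Aᵀy: Σx·y = -186.
Hence c = -186 / 99 ≈ -1.87879.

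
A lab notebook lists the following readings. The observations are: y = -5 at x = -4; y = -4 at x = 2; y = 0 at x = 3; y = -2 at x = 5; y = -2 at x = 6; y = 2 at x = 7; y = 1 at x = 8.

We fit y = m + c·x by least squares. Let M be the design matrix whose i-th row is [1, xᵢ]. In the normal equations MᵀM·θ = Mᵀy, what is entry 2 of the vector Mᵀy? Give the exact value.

Entry 2 ↔ basis x, so (Mᵀy)_{2} = Σᵢ (x)·yᵢ = (-4)·(-5) + (2)·(-4) + (3)·(0) + (5)·(-2) + (6)·(-2) + (7)·(2) + (8)·(1) = 12.

12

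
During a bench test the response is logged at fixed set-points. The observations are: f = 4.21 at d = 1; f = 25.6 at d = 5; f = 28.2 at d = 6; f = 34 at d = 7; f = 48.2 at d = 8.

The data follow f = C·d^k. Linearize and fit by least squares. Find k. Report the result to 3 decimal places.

Taking logs, ln f = k·ln d + ln C, so regress ln f on ln d.
AᵀA = [[13.9113, 7.4265]; [7.4265, 5]], rhs = [26.1226, 15.4211]ᵀ  (here Σln d = 7.4265, Σ(ln d)² = 13.9113, Σln f = 15.4211, Σln d·ln f = 26.1226).
Δ = 13.9113·5 − (7.4265)² = 14.4030; k = (26.1226·5 − 7.4265·15.4211)/14.4030 = 1.11694, ln C = (13.9113·15.4211 − 7.4265·26.1226)/14.4030 = 1.42522.

k = 1.117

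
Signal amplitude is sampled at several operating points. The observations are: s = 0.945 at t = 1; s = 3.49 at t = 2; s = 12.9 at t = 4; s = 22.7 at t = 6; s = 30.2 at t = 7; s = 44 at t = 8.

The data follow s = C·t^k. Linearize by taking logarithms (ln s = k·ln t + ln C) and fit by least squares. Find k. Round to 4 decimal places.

k = 1.8001

Let Y = ln s. Fitting Y = k·ln t + ln C by least squares:
Sums: Σln t = 7.8966, Σ(ln t)² = 13.7233, Σln s = 14.0650, Σln t·ln s = 24.5063.
Normal system: [[13.7233, 7.8966]; [7.8966, 6]]·[k, ln C]ᵀ = [24.5063, 14.0650]ᵀ.
Slope k = (n·Σln t·ln s − Σln t·Σln s)/(n·Σ(ln t)² − (Σln t)²) = (6·24.5063 − 7.8966·14.0650)/19.9843 = 1.80007; ln C = (Σln s − k·Σln t)/n = -0.02490.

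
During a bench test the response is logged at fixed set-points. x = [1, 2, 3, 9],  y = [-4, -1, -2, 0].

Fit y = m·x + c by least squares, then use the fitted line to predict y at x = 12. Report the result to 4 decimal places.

Normal-equation sums: Σx·x = 95, Σx = 15, Σ1 = 4.
For Mᵀy: Σx·y = -12, Σy = -7.
det = 95·4 − 15² = 155.
m = ((-12)·4 − 15·(-7))/155 = 57/155; c = (95·(-7) − 15·(-12))/155 = -97/31.
At x = 12: ŷ = (57/155)·(12) + (-97/31)·(1) = 199/155.

ŷ = 1.2839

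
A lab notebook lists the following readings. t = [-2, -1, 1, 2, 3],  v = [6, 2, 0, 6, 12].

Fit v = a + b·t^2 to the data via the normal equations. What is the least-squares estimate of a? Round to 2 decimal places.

MᵀM·[a, b]ᵀ = Mᵀv reads: 5·a + 19·b = 26;  19·a + 115·b = 158.
(Σ1 = 5, Σt^2 = 19, Σt^2·t^2 = 115, Σv = 26, Σt^2·v = 158.)
Eliminating b: 115·(row 1) − 19·(row 2) gives 214·a = 115·26 − 19·158 = -12, so a = -6/107.
Then b = (158 − 19·(-6/107))/115 = 148/107.

a = -0.06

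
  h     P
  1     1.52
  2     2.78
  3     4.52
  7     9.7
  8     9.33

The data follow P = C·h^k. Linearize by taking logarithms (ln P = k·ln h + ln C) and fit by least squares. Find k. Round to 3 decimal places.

Let Y = ln P. Fitting Y = k·ln h + ln C by least squares:
Σln h = 5.8171, Σ(ln h)² = 9.7980, Σln P = 7.4550, Σln h·ln P = 11.4312.
Equations: 9.7980·k + 5.8171·ln C = 11.4312;  5.8171·k + 5·ln C = 7.4550.
Slope k = (n·Σln h·ln P − Σln h·Σln P)/(n·Σ(ln h)² − (Σln h)²) = (5·11.4312 − 5.8171·7.4550)/15.1514 = 0.91010; ln C = (Σln P − k·Σln h)/n = 0.43218.

k = 0.910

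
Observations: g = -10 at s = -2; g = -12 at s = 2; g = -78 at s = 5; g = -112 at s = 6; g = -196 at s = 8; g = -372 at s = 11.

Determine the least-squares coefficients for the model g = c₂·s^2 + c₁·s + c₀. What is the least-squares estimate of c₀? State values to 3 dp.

With design matrix M, MᵀM = [[20690, 2184, 254]; [2184, 254, 30]; [254, 30, 6]] and Mᵀg = [-63626, -6726, -780]ᵀ.
Row-reducing yields c₂ = -90009/29713, c₁ = -16353/29713, c₀ = 29456/29713.

c₀ = 0.991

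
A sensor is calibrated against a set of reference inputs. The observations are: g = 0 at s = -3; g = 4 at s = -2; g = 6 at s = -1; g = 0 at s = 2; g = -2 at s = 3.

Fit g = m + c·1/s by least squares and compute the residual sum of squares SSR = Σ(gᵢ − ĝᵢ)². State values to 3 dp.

SSR = 10.394

The normal system MᵀM·[m, c]ᵀ = Mᵀg is [[5, -1]; [-1, 31/18]]·[m, c]ᵀ = [8, -26/3]ᵀ.
det = 5·(31/18) − (-1)² = 137/18.
m = (8·(31/18) − (-1)·(-26/3))/(137/18) = 92/137; c = (5·(-26/3) − (-1)·8)/(137/18) = -636/137.
Residuals: -304/137, 138/137, 94/137, 226/137, -154/137; SSR = 1424/137.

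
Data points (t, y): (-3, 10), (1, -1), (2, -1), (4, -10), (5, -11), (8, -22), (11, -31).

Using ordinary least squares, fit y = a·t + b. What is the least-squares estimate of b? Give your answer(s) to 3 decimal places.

Setting ∂/∂a … = 0 gives: 240·a + 28·b = -645;  28·a + 7·b = -66.
(Σt·t = 240, Σt = 28, Σ1 = 7, Σt·y = -645, Σy = -66.)
Eliminating b: 7·(row 1) − 28·(row 2) gives 896·a = 7·(-645) − 28·(-66) = -2667, so a = -381/128.
Then b = ((-66) − 28·(-381/128))/7 = 555/224.

b = 2.478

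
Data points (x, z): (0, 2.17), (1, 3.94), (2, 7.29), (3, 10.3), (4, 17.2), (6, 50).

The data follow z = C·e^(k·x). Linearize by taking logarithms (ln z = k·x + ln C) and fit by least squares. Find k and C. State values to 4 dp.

Linearized form: ln z = k·x + ln C. From the 6 transformed points,
Σx = 16.0000, Σ(x)² = 66.0000, Σln z = 13.2215, Σx·ln z = 47.1924.
Normal system: [[66.0000, 16.0000]; [16.0000, 6]]·[k, ln C]ᵀ = [47.1924, 13.2215]ᵀ.
Solving (det = 140.0000): k = 0.51150, ln C = 0.83957, so C = exp(0.83957) = 2.31537.

k = 0.5115, C = 2.3154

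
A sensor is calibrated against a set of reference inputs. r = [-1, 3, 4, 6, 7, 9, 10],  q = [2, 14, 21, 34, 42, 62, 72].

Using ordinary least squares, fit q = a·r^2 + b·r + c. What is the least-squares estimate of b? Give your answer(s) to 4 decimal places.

The normal equations are: 20596·a + 2378·b + 292·c = 15968;  2378·a + 292·b + 38·c = 1900;  292·a + 38·b + 7·c = 247.
Row-reducing yields a = 985/2163, b = 41656/18025, c = 202463/54075.

b = 2.3110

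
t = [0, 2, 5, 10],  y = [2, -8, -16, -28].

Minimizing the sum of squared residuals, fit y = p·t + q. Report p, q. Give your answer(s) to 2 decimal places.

Normal-equation sums: Σt·t = 129, Σt = 17, Σ1 = 4.
Moment sums: Σt·y = -376, Σy = -50.
Eliminating q: 4·(row 1) − 17·(row 2) gives 227·p = 4·(-376) − 17·(-50) = -654, so p = -654/227.
Then q = ((-50) − 17·(-654/227))/4 = -58/227.

p = -2.88, q = -0.26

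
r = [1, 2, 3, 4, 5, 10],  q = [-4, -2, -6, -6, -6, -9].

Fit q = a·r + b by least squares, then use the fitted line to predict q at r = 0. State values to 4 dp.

q̂ = -2.8361

Forming XᵀX = [[155, 25]; [25, 6]] and Xᵀq = [-170, -33]ᵀ gives XᵀX·[a, b]ᵀ = Xᵀq.
det = 155·6 − 25² = 305.
a = ((-170)·6 − 25·(-33))/305 = -39/61; b = (155·(-33) − 25·(-170))/305 = -173/61.
At r = 0: q̂ = (-39/61)·(0) + (-173/61)·(1) = -173/61.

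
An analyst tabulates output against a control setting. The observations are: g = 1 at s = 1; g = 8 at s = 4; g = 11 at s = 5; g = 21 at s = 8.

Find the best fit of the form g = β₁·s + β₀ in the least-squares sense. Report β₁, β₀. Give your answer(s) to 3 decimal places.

The normal equations are: 106·β₁ + 18·β₀ = 256;  18·β₁ + 4·β₀ = 41.
det = 106·4 − 18² = 100.
β₁ = (256·4 − 18·41)/100 = 143/50; β₀ = (106·41 − 18·256)/100 = -131/50.

β₁ = 2.860, β₀ = -2.620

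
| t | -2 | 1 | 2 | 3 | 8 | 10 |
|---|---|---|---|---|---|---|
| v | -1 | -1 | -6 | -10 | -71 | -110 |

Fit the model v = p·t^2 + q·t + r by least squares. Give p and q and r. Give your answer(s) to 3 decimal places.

Normal-equation sums: Σt^2·t^2 = 14210, Σt^2·t = 1540, Σt^2 = 182, Σt·t = 182, Σt = 22, Σ1 = 6.
Right-hand side: Σt^2·v = -15663, Σt·v = -1709, Σv = -199.
Normal equations: [[14210, 1540, 182]; [1540, 182, 22]; [182, 22, 6]]·[p, q, r]ᵀ = [-15663, -1709, -199]ᵀ.
Inverting the 3×3 Gram matrix, [p, q, r]ᵀ = [-90653/89229, -11666/12747, 8553/8498]ᵀ.

p = -1.016, q = -0.915, r = 1.006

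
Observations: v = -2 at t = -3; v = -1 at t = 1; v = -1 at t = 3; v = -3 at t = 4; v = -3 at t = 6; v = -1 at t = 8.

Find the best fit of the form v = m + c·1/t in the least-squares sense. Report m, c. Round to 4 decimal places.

Compute the Gram sums: Σ1 = 6, Σ1/t = 37/24, Σ1/t·1/t = 85/64.
And Σv = -11, Σ1/t·v = -49/24.
So AᵀA·[m, c]ᵀ = Aᵀv: [[6, 37/24]; [37/24, 85/64]]·[m, c]ᵀ = [-11, -49/24]ᵀ.
Eliminating c: (85/64)·(row 1) − (37/24)·(row 2) gives (3221/576)·m = (85/64)·(-11) − (37/24)·(-49/24) = -3301/288, so m = -6602/3221.
Then c = ((-49/24) − (37/24)·(-6602/3221))/(85/64) = 2712/3221.

m = -2.0497, c = 0.8420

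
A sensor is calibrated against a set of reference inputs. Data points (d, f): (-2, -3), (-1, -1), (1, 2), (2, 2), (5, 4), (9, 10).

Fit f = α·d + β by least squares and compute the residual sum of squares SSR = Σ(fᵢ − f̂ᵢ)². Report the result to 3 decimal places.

SSR = 3.412

Normal-equation sums: Σd·d = 116, Σd = 14, Σ1 = 6.
Right-hand side: Σd·f = 123, Σf = 14.
MᵀM·[α, β]ᵀ = Mᵀf becomes [[116, 14]; [14, 6]]·[α, β]ᵀ = [123, 14]ᵀ.
Determinant 116·6 − 14² = 500.
α = (123·6 − 14·14)/500 = 271/250; β = (116·14 − 14·123)/500 = -49/250.
Residuals: -159/250, 7/25, 139/125, 7/250, -153/125, 11/25; SSR = 853/250.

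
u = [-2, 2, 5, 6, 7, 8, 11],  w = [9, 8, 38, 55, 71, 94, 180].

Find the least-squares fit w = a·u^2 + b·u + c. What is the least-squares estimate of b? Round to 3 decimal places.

The normal system AᵀA·[a, b, c]ᵀ = Aᵀw is [[23091, 2527, 303]; [2527, 303, 37]; [303, 37, 7]]·[a, b, c]ᵀ = [34273, 3747, 455]ᵀ.
Solving the 3×3 system (Gaussian elimination) gives a = 567295/376649, b = -181777/376649, c = 68249/28973.

b = -0.483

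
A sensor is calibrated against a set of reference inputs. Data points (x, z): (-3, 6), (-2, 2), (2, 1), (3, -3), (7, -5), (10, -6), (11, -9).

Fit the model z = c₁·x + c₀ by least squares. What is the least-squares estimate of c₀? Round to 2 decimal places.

Sums needed: Σx·x = 296, Σx = 28, Σ1 = 7.
For Aᵀz: Σx·z = -223, Σz = -14.
Eliminating c₀: 7·(row 1) − 28·(row 2) gives 1288·c₁ = 7·(-223) − 28·(-14) = -1169, so c₁ = -167/184.
Then c₀ = ((-14) − 28·(-167/184))/7 = 75/46.

c₀ = 1.63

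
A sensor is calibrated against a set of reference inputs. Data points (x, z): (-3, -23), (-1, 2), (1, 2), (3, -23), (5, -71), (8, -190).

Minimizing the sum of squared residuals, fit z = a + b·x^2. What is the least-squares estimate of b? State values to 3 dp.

b = -3.043

The normal equations are: 6·a + 109·b = -303;  109·a + 4885·b = -14345.
(Σ1 = 6, Σx^2 = 109, Σx^2·x^2 = 4885, Σz = -303, Σx^2·z = -14345.)
det = 6·4885 − 109² = 17429.
a = ((-303)·4885 − 109·(-14345))/17429 = 83450/17429; b = (6·(-14345) − 109·(-303))/17429 = -53043/17429.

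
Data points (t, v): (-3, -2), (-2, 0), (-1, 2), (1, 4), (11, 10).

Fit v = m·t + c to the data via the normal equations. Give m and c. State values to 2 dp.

AᵀA·[m, c]ᵀ = Aᵀv reads: 136·m + 6·c = 118;  6·m + 5·c = 14.
Eliminating c: 5·(row 1) − 6·(row 2) gives 644·m = 5·118 − 6·14 = 506, so m = 11/14.
Then c = (14 − 6·(11/14))/5 = 13/7.

m = 0.79, c = 1.86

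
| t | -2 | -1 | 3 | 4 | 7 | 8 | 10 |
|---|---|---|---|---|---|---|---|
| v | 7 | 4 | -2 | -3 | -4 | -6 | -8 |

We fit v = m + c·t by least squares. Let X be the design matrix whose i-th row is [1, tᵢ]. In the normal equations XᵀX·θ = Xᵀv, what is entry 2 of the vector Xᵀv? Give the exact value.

Entry 2 ↔ basis t, so (Xᵀv)_{2} = Σᵢ (t)·vᵢ = (-2)·(7) + (-1)·(4) + (3)·(-2) + (4)·(-3) + (7)·(-4) + (8)·(-6) + (10)·(-8) = -192.

-192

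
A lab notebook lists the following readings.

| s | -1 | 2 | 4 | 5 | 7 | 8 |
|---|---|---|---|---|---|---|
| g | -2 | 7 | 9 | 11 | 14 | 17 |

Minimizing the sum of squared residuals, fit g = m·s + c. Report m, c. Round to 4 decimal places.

With design matrix A, AᵀA = [[159, 25]; [25, 6]] and Aᵀg = [341, 56]ᵀ.
Δ = 159·6 − 25² = 329.
m = (341·6 − 25·56)/329 = 646/329; c = (159·56 − 25·341)/329 = 379/329.

m = 1.9635, c = 1.1520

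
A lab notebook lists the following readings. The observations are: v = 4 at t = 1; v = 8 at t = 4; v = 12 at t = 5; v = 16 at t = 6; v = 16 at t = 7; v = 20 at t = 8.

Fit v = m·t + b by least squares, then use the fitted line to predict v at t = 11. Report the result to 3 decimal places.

v̂ = 26.162

Normal-equation sums: Σt·t = 191, Σt = 31, Σ1 = 6.
And Σt·v = 464, Σv = 76.
det = 191·6 − 31² = 185.
m = (464·6 − 31·76)/185 = 428/185; b = (191·76 − 31·464)/185 = 132/185.
At t = 11: v̂ = (428/185)·(11) + (132/185)·(1) = 968/37.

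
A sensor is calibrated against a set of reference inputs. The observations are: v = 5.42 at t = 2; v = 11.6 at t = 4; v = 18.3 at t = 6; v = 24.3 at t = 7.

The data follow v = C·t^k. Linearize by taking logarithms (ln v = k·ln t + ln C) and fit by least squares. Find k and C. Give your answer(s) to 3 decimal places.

Let Y = ln v. Fitting Y = k·ln t + ln C by least squares:
Σln t = 5.8171, Σ(ln t)² = 9.3992, Σln v = 10.2385, Σln t·ln v = 15.9861.
Equations: 9.3992·k + 5.8171·ln C = 15.9861;  5.8171·k + 4·ln C = 10.2385.
Solving (det = 3.7582): k = 1.16712, ln C = 0.86230, so C = exp(0.86230) = 2.36860.

k = 1.167, C = 2.369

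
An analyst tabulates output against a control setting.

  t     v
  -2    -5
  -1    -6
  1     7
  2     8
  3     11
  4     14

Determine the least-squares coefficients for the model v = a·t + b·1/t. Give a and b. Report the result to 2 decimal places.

The normal equations are: 35·a + 6·b = 128;  6·a + (385/144)·b = 80/3.
Determinant 35·(385/144) − 6² = 8291/144.
a = (128·(385/144) − 6·(80/3))/(8291/144) = 26240/8291; b = (35·(80/3) − 6·128)/(8291/144) = 23808/8291.

a = 3.16, b = 2.87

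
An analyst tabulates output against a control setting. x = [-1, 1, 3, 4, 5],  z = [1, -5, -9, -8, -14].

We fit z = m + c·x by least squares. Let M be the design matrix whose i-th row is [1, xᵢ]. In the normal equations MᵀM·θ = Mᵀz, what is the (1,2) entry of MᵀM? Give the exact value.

12

Row 1 ↔ basis 1, column 2 ↔ basis x, so (MᵀM)_{1,2} = Σᵢ x = (1)·(-1) + (1)·(1) + (1)·(3) + (1)·(4) + (1)·(5) = 12.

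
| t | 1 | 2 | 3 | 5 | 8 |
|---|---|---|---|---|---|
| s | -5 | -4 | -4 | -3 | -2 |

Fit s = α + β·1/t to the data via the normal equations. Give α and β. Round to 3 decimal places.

α = -2.342, β = -2.914

The normal system AᵀA·[α, β]ᵀ = Aᵀs is [[5, 259/120]; [259/120, 20401/14400]]·[α, β]ᵀ = [-18, -551/60]ᵀ.
det = 5·(20401/14400) − (259/120)² = 8731/3600.
α = ((-18)·(20401/14400) − (259/120)·(-551/60))/(8731/3600) = -20450/8731; β = (5·(-551/60) − (259/120)·(-18))/(8731/3600) = -25440/8731.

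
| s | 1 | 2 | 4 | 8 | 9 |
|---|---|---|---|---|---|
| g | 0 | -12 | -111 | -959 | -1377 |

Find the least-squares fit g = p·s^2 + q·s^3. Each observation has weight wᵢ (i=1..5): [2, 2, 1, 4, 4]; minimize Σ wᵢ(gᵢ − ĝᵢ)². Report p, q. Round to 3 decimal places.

p = 1.126, q = -2.014

The normal equations are: 42918·p + 368358·q = -693524;  368358·p + 3178566·q = -5986660.
Eliminating q: 3178566·(row 1) − 368358·(row 2) gives 730079424·p = 3178566·(-693524) − 368358·(-5986660) = 822297696, so p = 117337/104178.
Then q = ((-5986660) − 368358·(117337/104178))/3178566 = -15316253/7604994.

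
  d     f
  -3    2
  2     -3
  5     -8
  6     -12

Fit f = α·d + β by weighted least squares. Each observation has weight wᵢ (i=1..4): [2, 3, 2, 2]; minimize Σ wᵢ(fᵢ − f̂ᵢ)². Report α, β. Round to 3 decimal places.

α = -1.466, β = -1.416

AᵀWA·[α, β]ᵀ = AᵀWf reads: 152·α + 22·β = -254;  22·α + 9·β = -45.
(Σwᵢ·d·d = 152, Σwᵢ·d = 22, Σwᵢ·1 = 9, Σwᵢ·d·f = -254, Σwᵢ·f = -45.)
det = 152·9 − 22² = 884.
α = ((-254)·9 − 22·(-45))/884 = -324/221; β = (152·(-45) − 22·(-254))/884 = -313/221.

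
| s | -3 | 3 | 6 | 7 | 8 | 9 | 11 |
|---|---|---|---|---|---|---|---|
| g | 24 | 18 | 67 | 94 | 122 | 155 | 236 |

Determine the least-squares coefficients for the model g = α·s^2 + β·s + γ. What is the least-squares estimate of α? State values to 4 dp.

α = 2.0394

AᵀA·[α, β, γ]ᵀ = Aᵀg reads: 29157·α + 3131·β + 369·γ = 56315;  3131·α + 369·β + 41·γ = 6009;  369·α + 41·β + 7·γ = 716.
(Σs^2·s^2 = 29157, Σs^2·s = 3131, Σs^2 = 369, Σs·s = 369, Σs = 41, Σ1 = 7, Σs^2·g = 56315, Σs·g = 6009, Σg = 716.)
Inverting the 3×3 Gram matrix, [α, β, γ]ᵀ = [2214699/1085938, -1368473/1085938, 1172505/542969]ᵀ.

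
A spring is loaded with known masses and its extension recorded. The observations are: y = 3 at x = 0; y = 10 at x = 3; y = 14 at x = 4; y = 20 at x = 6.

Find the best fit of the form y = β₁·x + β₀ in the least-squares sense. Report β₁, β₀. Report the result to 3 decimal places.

Normal-equation sums: Σx·x = 61, Σx = 13, Σ1 = 4.
Right-hand side: Σx·y = 206, Σy = 47.
Δ = 61·4 − 13² = 75.
β₁ = (206·4 − 13·47)/75 = 71/25; β₀ = (61·47 − 13·206)/75 = 63/25.

β₁ = 2.840, β₀ = 2.520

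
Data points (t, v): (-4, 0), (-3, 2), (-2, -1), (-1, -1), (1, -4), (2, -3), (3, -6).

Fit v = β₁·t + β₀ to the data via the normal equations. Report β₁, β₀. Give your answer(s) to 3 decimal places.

Compute the Gram sums: Σt·t = 44, Σt = -4, Σ1 = 7.
Right-hand side: Σt·v = -31, Σv = -13.
So XᵀX·[β₁, β₀]ᵀ = Xᵀv: [[44, -4]; [-4, 7]]·[β₁, β₀]ᵀ = [-31, -13]ᵀ.
Eliminating β₀: 7·(row 1) − (-4)·(row 2) gives 292·β₁ = 7·(-31) − (-4)·(-13) = -269, so β₁ = -269/292.
Then β₀ = ((-13) − (-4)·(-269/292))/7 = -174/73.

β₁ = -0.921, β₀ = -2.384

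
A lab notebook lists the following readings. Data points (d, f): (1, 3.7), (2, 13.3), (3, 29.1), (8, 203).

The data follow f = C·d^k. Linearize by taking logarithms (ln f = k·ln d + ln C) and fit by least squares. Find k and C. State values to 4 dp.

k = 1.9296, C = 3.5879

With ln fᵢ as the transformed response and ln dᵢ as the regressor:
Σln d = 3.8712, Σ(ln d)² = 6.0115, Σln f = 12.5800, Σln d·ln f = 16.5453.
Equations: 6.0115·k + 3.8712·ln C = 16.5453;  3.8712·k + 4·ln C = 12.5800.
Δ = 6.0115·4 − (3.8712)² = 9.0597; k = (16.5453·4 − 3.8712·12.5800)/9.0597 = 1.92958, ln C = (6.0115·12.5800 − 3.8712·16.5453)/9.0597 = 1.27756, so C = exp(1.27756) = 3.58787.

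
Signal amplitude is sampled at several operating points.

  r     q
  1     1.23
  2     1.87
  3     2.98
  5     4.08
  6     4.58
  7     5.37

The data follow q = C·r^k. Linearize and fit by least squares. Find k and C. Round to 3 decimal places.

Let Y = ln q. Fitting Y = k·ln r + ln C by least squares:
Σln r = 7.1389, Σ(ln r)² = 11.2747, Σln q = 6.5335, Σln r·ln q = 9.8938.
Normal system: [[11.2747, 7.1389]; [7.1389, 6]]·[k, ln C]ᵀ = [9.8938, 6.5335]ᵀ.
Slope k = (n·Σln r·ln q − Σln r·Σln q)/(n·Σ(ln r)² − (Σln r)²) = (6·9.8938 − 7.1389·6.5335)/16.6845 = 0.76243; ln C = (Σln q − k·Σln r)/n = 0.18177, so C = exp(0.18177) = 1.19934.

k = 0.762, C = 1.199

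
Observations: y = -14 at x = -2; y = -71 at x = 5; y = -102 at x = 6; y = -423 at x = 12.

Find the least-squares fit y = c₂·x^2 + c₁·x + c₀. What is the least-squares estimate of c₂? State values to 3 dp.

c₂ = -3.023

The normal equations are: 22673·c₂ + 2061·c₁ + 209·c₀ = -66415;  2061·c₂ + 209·c₁ + 21·c₀ = -6015;  209·c₂ + 21·c₁ + 4·c₀ = -610.
(Σx^2·x^2 = 22673, Σx^2·x = 2061, Σx^2 = 209, Σx·x = 209, Σx = 21, Σ1 = 4, Σx^2·y = -66415, Σx·y = -6015, Σy = -610.)
Inverting the 3×3 Gram matrix, [c₂, c₁, c₀]ᵀ = [-20015/6622, 6735/6622, 285/3311]ᵀ.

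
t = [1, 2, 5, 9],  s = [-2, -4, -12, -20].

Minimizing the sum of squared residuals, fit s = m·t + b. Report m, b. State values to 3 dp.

m = -2.284, b = 0.206

The normal system AᵀA·[m, b]ᵀ = Aᵀs is [[111, 17]; [17, 4]]·[m, b]ᵀ = [-250, -38]ᵀ.
Eliminating b: 4·(row 1) − 17·(row 2) gives 155·m = 4·(-250) − 17·(-38) = -354, so m = -354/155.
Then b = ((-38) − 17·(-354/155))/4 = 32/155.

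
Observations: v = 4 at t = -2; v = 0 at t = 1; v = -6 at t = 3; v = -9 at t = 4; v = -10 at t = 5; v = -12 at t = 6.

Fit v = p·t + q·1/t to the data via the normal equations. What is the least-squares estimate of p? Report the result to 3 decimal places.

p = -2.135

Compute the Gram sums: Σt·t = 91, Σt·1/t = 6, Σ1/t·1/t = 5369/3600.
And Σt·v = -184, Σ1/t·v = -41/4.
Eliminating q: (5369/3600)·(row 1) − 6·(row 2) gives (358979/3600)·p = (5369/3600)·(-184) − 6·(-41/4) = -47906/225, so p = -766496/358979.
Then q = ((-41/4) − 6·(-766496/358979))/(5369/3600) = 616500/358979.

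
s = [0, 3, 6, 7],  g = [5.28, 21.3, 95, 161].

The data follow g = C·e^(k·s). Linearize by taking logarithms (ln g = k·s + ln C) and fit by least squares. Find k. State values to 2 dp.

Linearized form: ln g = k·s + ln C. From the 4 transformed points,
AᵀA = [[94.0000, 16.0000]; [16.0000, 4]], rhs = [72.0692, 14.3579]ᵀ  (here Σs = 16.0000, Σ(s)² = 94.0000, Σln g = 14.3579, Σs·ln g = 72.0692).
Solving (det = 120.0000): k = 0.48792, ln C = 1.63780.

k = 0.49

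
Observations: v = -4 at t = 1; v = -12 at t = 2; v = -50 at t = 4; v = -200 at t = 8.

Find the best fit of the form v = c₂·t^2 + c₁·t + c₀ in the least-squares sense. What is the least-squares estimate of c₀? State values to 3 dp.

Forming AᵀA = [[4369, 585, 85]; [585, 85, 15]; [85, 15, 4]] and Aᵀv = [-13652, -1828, -266]ᵀ gives AᵀA·[c₂, c₁, c₀]ᵀ = Aᵀv.
Row-reducing yields c₂ = -197/62, c₁ = 167/310, c₀ = -1.

c₀ = -1.000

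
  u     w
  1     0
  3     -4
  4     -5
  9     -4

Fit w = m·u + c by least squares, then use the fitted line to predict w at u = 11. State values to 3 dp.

XᵀX·[m, c]ᵀ = Xᵀw reads: 107·m + 17·c = -68;  17·m + 4·c = -13.
(Σu·u = 107, Σu = 17, Σ1 = 4, Σu·w = -68, Σw = -13.)
Eliminating c: 4·(row 1) − 17·(row 2) gives 139·m = 4·(-68) − 17·(-13) = -51, so m = -51/139.
Then c = ((-13) − 17·(-51/139))/4 = -235/139.
At u = 11: ŵ = (-51/139)·(11) + (-235/139)·(1) = -796/139.

ŵ = -5.727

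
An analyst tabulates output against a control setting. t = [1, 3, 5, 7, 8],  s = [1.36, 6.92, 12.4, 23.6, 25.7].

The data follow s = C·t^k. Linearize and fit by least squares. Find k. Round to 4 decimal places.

Linearized form: ln s = k·ln t + ln C. From the 5 transformed points,
Σln t = 6.7334, Σ(ln t)² = 11.9079, Σln s = 11.1673, Σln t·ln s = 19.0796.
Normal system: [[11.9079, 6.7334]; [6.7334, 5]]·[k, ln C]ᵀ = [19.0796, 11.1673]ᵀ.
Δ = 11.9079·5 − (6.7334)² = 14.2007; k = (19.0796·5 − 6.7334·11.1673)/14.2007 = 1.42275, ln C = (11.9079·11.1673 − 6.7334·19.0796)/14.2007 = 0.31748.

k = 1.4227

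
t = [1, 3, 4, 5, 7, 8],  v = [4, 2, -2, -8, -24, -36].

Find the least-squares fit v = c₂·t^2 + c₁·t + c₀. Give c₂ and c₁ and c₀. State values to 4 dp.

c₂ = -0.9205, c₁ = 2.6087, c₀ = 2.3200

Entries of AᵀA: Σt^2·t^2 = 7460, Σt^2·t = 1072, Σt^2 = 164, Σt·t = 164, Σt = 28, Σ1 = 6.
For Aᵀv: Σt^2·v = -3690, Σt·v = -494, Σv = -64.
Inverting the 3×3 Gram matrix, [c₂, c₁, c₀]ᵀ = [-359/390, 5087/1950, 58/25]ᵀ.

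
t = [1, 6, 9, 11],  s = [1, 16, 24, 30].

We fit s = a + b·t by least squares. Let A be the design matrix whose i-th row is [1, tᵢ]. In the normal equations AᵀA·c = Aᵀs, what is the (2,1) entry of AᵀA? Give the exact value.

27

Row 2 ↔ basis t, column 1 ↔ basis 1, so (AᵀA)_{2,1} = Σᵢ t = (1)·(1) + (6)·(1) + (9)·(1) + (11)·(1) = 27.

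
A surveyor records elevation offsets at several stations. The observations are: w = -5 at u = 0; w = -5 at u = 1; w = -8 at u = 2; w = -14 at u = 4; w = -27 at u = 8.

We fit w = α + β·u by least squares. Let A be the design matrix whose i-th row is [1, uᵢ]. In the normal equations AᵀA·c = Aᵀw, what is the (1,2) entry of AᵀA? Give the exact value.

Row 1 ↔ basis 1, column 2 ↔ basis u, so (AᵀA)_{1,2} = Σᵢ u = (1)·(0) + (1)·(1) + (1)·(2) + (1)·(4) + (1)·(8) = 15.

15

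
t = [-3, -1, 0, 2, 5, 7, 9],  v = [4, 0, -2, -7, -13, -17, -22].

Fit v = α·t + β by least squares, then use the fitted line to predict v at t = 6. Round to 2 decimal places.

v̂ = -15.23

From the data, Σt·t = 169, Σt = 19, Σ1 = 7.
For Mᵀv: Σt·v = -408, Σv = -57.
Normal equations: [[169, 19]; [19, 7]]·[α, β]ᵀ = [-408, -57]ᵀ.
det = 169·7 − 19² = 822.
α = ((-408)·7 − 19·(-57))/822 = -591/274; β = (169·(-57) − 19·(-408))/822 = -627/274.
At t = 6: v̂ = (-591/274)·(6) + (-627/274)·(1) = -4173/274.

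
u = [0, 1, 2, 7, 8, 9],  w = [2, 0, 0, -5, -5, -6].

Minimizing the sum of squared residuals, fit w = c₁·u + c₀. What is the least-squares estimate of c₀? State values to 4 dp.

c₀ = 1.4989

AᵀA·[c₁, c₀]ᵀ = Aᵀw reads: 199·c₁ + 27·c₀ = -129;  27·c₁ + 6·c₀ = -14.
Δ = 199·6 − 27² = 465.
c₁ = ((-129)·6 − 27·(-14))/465 = -132/155; c₀ = (199·(-14) − 27·(-129))/465 = 697/465.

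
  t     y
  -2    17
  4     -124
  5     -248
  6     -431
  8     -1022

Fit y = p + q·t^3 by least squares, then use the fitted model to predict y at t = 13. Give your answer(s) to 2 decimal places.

ŷ = -4392.99

The normal system MᵀM·[p, q]ᵀ = Mᵀy is [[5, 909]; [909, 328585]]·[p, q]ᵀ = [-1808, -655432]ᵀ.
det = 5·328585 − 909² = 816644.
p = ((-1808)·328585 − 909·(-655432))/816644 = 426502/204161; q = (5·(-655432) − 909·(-1808))/816644 = -408422/204161.
At t = 13: ŷ = (426502/204161)·(1) + (-408422/204161)·(2197) = -896876632/204161.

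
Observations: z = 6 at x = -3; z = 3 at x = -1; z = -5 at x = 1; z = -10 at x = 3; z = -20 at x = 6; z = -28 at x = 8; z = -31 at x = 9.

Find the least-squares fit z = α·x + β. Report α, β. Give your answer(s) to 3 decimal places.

From the data, Σx·x = 201, Σx = 23, Σ1 = 7.
Moment sums: Σx·z = -679, Σz = -85.
So AᵀA·[α, β]ᵀ = Aᵀz: [[201, 23]; [23, 7]]·[α, β]ᵀ = [-679, -85]ᵀ.
Eliminating β: 7·(row 1) − 23·(row 2) gives 878·α = 7·(-679) − 23·(-85) = -2798, so α = -1399/439.
Then β = ((-85) − 23·(-1399/439))/7 = -734/439.

α = -3.187, β = -1.672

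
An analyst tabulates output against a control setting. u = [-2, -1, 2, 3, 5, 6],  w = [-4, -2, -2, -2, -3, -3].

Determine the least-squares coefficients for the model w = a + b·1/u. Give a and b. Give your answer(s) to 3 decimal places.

Sums needed: Σ1 = 6, Σ1/u = -3/10, Σ1/u·1/u = 1511/900.
Moment sums: Σw = -16, Σ1/u·w = 37/30.
det = 6·(1511/900) − (-3/10)² = 599/60.
a = ((-16)·(1511/900) − (-3/10)·(37/30))/(599/60) = -23843/8985; b = (6·(37/30) − (-3/10)·(-16))/(599/60) = 156/599.

a = -2.654, b = 0.260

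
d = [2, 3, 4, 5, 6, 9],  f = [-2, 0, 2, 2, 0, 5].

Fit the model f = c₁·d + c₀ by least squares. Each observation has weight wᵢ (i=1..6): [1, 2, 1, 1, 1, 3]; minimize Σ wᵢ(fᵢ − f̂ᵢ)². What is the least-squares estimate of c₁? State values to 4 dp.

c₁ = 0.8495

Entries of AᵀWA: Σwᵢ·d·d = 342, Σwᵢ·d = 50, Σwᵢ·1 = 9.
And Σwᵢ·d·f = 149, Σwᵢ·f = 17.
Normal equations: [[342, 50]; [50, 9]]·[c₁, c₀]ᵀ = [149, 17]ᵀ.
Eliminating c₀: 9·(row 1) − 50·(row 2) gives 578·c₁ = 9·149 − 50·17 = 491, so c₁ = 491/578.
Then c₀ = (17 − 50·(491/578))/9 = -818/289.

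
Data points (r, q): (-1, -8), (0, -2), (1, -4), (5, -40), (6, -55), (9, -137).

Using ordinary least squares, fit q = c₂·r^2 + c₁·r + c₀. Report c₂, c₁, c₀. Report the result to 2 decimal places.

c₂ = -1.94, c₁ = 2.65, c₀ = -3.30

From the data, Σr^2·r^2 = 8484, Σr^2·r = 1070, Σr^2 = 144, Σr·r = 144, Σr = 20, Σ1 = 6.
And Σr^2·q = -14089, Σr·q = -1759, Σq = -246.
Normal equations: [[8484, 1070, 144]; [1070, 144, 20]; [144, 20, 6]]·[c₂, c₁, c₀]ᵀ = [-14089, -1759, -246]ᵀ.
Inverting the 3×3 Gram matrix, [c₂, c₁, c₀]ᵀ = [-118445/61098, 53929/20366, -100814/30549]ᵀ.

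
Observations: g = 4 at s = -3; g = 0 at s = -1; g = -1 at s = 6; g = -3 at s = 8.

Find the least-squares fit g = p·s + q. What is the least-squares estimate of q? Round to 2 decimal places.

q = 1.24

With design matrix A, AᵀA = [[110, 10]; [10, 4]] and Aᵀg = [-42, 0]ᵀ.
det = 110·4 − 10² = 340.
p = ((-42)·4 − 10·0)/340 = -42/85; q = (110·0 − 10·(-42))/340 = 21/17.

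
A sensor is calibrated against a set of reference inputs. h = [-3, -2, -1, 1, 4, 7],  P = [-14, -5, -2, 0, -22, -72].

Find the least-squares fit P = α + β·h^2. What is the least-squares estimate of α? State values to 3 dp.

Entries of XᵀX: Σ1 = 6, Σh^2 = 80, Σh^2·h^2 = 2756.
Right-hand side: ΣP = -115, Σh^2·P = -4028.
Δ = 6·2756 − 80² = 10136.
α = ((-115)·2756 − 80·(-4028))/10136 = 1325/2534; β = (6·(-4028) − 80·(-115))/10136 = -1871/1267.

α = 0.523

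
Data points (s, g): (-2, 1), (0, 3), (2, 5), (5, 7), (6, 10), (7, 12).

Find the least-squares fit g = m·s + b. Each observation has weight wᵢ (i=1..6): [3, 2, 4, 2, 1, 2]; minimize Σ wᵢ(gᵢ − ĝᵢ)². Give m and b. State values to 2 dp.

m = 1.12, b = 2.93

Forming MᵀWM = [[212, 32]; [32, 14]] and MᵀWg = [332, 77]ᵀ gives MᵀWM·[m, b]ᵀ = MᵀWg.
det = 212·14 − 32² = 1944.
m = (332·14 − 32·77)/1944 = 91/81; b = (212·77 − 32·332)/1944 = 475/162.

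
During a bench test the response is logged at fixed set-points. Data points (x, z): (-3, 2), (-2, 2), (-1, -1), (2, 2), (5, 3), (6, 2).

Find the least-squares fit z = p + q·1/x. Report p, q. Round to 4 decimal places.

Compute the Gram sums: Σ1 = 6, Σ1/x = -29/30, Σ1/x·1/x = 1511/900.
Right-hand side: Σz = 10, Σ1/x·z = 19/15.
Normal equations: [[6, -29/30]; [-29/30, 1511/900]]·[p, q]ᵀ = [10, 19/15]ᵀ.
Δ = 6·(1511/900) − (-29/30)² = 329/36.
p = (10·(1511/900) − (-29/30)·(19/15))/(329/36) = 2316/1175; q = (6·(19/15) − (-29/30)·10)/(329/36) = 444/235.

p = 1.9711, q = 1.8894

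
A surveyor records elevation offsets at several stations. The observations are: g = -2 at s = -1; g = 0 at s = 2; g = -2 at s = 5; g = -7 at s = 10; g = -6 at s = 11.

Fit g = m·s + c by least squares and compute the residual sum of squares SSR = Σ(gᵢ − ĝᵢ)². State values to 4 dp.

SSR = 9.2985

Setting ∂/∂m … = 0 gives: 251·m + 27·c = -144;  27·m + 5·c = -17.
(Σs·s = 251, Σs = 27, Σ1 = 5, Σs·g = -144, Σg = -17.)
det = 251·5 − 27² = 526.
m = ((-144)·5 − 27·(-17))/526 = -261/526; c = (251·(-17) − 27·(-144))/526 = -379/526.
Residuals: -467/263, 901/526, 316/263, -693/526, 47/263; SSR = 4891/526.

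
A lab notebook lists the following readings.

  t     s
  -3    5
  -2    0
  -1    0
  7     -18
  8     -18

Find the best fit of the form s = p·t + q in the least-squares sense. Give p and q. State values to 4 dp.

Normal-equation sums: Σt·t = 127, Σt = 9, Σ1 = 5.
Right-hand side: Σt·s = -285, Σs = -31.
Determinant 127·5 − 9² = 554.
p = ((-285)·5 − 9·(-31))/554 = -573/277; q = (127·(-31) − 9·(-285))/554 = -686/277.

p = -2.0686, q = -2.4765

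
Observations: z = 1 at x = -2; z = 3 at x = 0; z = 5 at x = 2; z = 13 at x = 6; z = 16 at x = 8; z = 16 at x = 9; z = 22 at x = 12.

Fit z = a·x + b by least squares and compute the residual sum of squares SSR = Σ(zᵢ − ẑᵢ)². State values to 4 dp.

SSR = 4.1989

From the data, Σx·x = 333, Σx = 35, Σ1 = 7.
For Mᵀz: Σx·z = 622, Σz = 76.
Δ = 333·7 − 35² = 1106.
a = (622·7 − 35·76)/1106 = 121/79; b = (333·76 − 35·622)/1106 = 1769/553.
Residuals: 478/553, -110/553, -698/553, 338/553, 303/553, -544/553, 233/553; SSR = 2322/553.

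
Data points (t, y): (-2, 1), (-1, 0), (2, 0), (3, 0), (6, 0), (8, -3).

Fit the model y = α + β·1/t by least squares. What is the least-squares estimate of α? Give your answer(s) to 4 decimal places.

Normal-equation sums: Σ1 = 6, Σ1/t = -3/8, Σ1/t·1/t = 953/576.
For Aᵀy: Σy = -2, Σ1/t·y = -7/8.
Normal equations: [[6, -3/8]; [-3/8, 953/576]]·[α, β]ᵀ = [-2, -7/8]ᵀ.
Eliminating β: (953/576)·(row 1) − (-3/8)·(row 2) gives (1879/192)·α = (953/576)·(-2) − (-3/8)·(-7/8) = -2095/576, so α = -2095/5637.
Then β = ((-7/8) − (-3/8)·(-2095/5637))/(953/576) = -1152/1879.

α = -0.3717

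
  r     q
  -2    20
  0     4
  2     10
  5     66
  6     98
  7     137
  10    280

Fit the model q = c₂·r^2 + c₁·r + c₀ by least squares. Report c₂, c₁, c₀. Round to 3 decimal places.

The normal system MᵀM·[c₂, c₁, c₀]ᵀ = Mᵀq is [[14354, 1684, 218]; [1684, 218, 28]; [218, 28, 7]]·[c₂, c₁, c₀]ᵀ = [40011, 4657, 615]ᵀ.
Inverting the 3×3 Gram matrix, [c₂, c₁, c₀]ᵀ = [1494497/498858, -38237/17202, 286804/83143]ᵀ.

c₂ = 2.996, c₁ = -2.223, c₀ = 3.450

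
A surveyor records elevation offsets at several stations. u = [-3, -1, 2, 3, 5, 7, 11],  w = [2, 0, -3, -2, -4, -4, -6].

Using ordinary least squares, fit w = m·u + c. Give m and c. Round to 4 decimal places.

m = -0.5432, c = -0.5663

The normal equations are: 218·m + 24·c = -132;  24·m + 7·c = -17.
Δ = 218·7 − 24² = 950.
m = ((-132)·7 − 24·(-17))/950 = -258/475; c = (218·(-17) − 24·(-132))/950 = -269/475.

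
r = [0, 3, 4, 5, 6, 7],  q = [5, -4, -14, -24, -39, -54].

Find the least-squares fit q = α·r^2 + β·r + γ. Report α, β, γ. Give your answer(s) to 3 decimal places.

The normal equations are: 4659·α + 775·β + 135·γ = -4910;  775·α + 135·β + 25·γ = -800;  135·α + 25·β + 6·γ = -130.
(Σr^2·r^2 = 4659, Σr^2·r = 775, Σr^2 = 135, Σr·r = 135, Σr = 25, Σ1 = 6, Σr^2·q = -4910, Σr·q = -800, Σq = -130.)
Inverting the 3×3 Gram matrix, [α, β, γ]ᵀ = [-3785/2904, 585/968, 7465/1452]ᵀ.

α = -1.303, β = 0.604, γ = 5.141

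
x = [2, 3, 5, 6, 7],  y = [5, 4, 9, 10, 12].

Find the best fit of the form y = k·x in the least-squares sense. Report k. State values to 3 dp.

k = 1.715

Entries of MᵀM: Σx·x = 123.
And Σx·y = 211.
So MᵀM·[k]ᵀ = Mᵀy: [[123]]·[k]ᵀ = [211]ᵀ.
k = 211/123 = 1.71545.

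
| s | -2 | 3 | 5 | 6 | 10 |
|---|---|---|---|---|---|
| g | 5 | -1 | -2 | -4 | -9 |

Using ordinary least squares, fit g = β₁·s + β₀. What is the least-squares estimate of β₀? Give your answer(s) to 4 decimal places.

β₀ = 2.8497

Normal-equation sums: Σs·s = 174, Σs = 22, Σ1 = 5.
And Σs·g = -137, Σg = -11.
AᵀA·[β₁, β₀]ᵀ = Aᵀg becomes [[174, 22]; [22, 5]]·[β₁, β₀]ᵀ = [-137, -11]ᵀ.
Eliminating β₀: 5·(row 1) − 22·(row 2) gives 386·β₁ = 5·(-137) − 22·(-11) = -443, so β₁ = -443/386.
Then β₀ = ((-11) − 22·(-443/386))/5 = 550/193.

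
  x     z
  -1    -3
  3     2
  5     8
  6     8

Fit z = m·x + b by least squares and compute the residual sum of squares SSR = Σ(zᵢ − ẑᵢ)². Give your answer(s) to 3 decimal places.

SSR = 3.774

Compute the Gram sums: Σx·x = 71, Σx = 13, Σ1 = 4.
For Mᵀz: Σx·z = 97, Σz = 15.
So MᵀM·[m, b]ᵀ = Mᵀz: [[71, 13]; [13, 4]]·[m, b]ᵀ = [97, 15]ᵀ.
Eliminating b: 4·(row 1) − 13·(row 2) gives 115·m = 4·97 − 13·15 = 193, so m = 193/115.
Then b = (15 − 13·(193/115))/4 = -196/115.
Residuals: 44/115, -153/115, 151/115, -42/115; SSR = 434/115.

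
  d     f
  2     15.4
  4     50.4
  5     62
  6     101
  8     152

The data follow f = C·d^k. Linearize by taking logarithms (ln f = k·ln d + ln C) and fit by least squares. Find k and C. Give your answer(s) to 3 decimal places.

Linearized form: ln f = k·ln d + ln C. From the 5 transformed points,
Sums: Σln d = 7.5601, Σ(ln d)² = 12.5270, Σln f = 20.4205, Σln d·ln f = 32.6880.
Normal system: [[12.5270, 7.5601]; [7.5601, 5]]·[k, ln C]ᵀ = [32.6880, 20.4205]ᵀ.
Slope k = (n·Σln d·ln f − Σln d·Σln f)/(n·Σ(ln d)² − (Σln d)²) = (5·32.6880 − 7.5601·20.4205)/5.4804 = 1.65307; ln C = (Σln f − k·Σln d)/n = 1.58463, so C = exp(1.58463) = 4.87748.

k = 1.653, C = 4.877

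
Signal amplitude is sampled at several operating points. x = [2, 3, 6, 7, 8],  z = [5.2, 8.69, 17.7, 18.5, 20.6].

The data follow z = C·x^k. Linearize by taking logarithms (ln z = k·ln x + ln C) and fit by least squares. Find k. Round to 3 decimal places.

Taking logs, ln z = k·ln x + ln C, so regress ln z on ln x.
Σln x = 7.6089, Σ(ln x)² = 13.0084, Σln z = 12.6275, Σln x·ln z = 20.6355.
Normal system: [[13.0084, 7.6089]; [7.6089, 5]]·[k, ln C]ᵀ = [20.6355, 12.6275]ᵀ.
Slope k = (n·Σln x·ln z − Σln x·Σln z)/(n·Σ(ln x)² − (Σln x)²) = (5·20.6355 − 7.6089·12.6275)/7.1473 = 0.99295; ln C = (Σln z − k·Σln x)/n = 1.01445.

k = 0.993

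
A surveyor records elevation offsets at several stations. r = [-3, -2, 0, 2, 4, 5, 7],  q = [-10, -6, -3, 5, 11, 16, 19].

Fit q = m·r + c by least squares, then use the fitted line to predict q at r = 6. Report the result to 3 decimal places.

Setting ∂/∂m … = 0 gives: 107·m + 13·c = 309;  13·m + 7·c = 32.
Determinant 107·7 − 13² = 580.
m = (309·7 − 13·32)/580 = 1747/580; c = (107·32 − 13·309)/580 = -593/580.
At r = 6: q̂ = (1747/580)·(6) + (-593/580)·(1) = 341/20.

q̂ = 17.050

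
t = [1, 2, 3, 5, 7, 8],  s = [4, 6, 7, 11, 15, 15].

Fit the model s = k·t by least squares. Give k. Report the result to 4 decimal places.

With design matrix A, AᵀA = [[152]] and Aᵀs = [317]ᵀ.
Hence k = 317 / 152 ≈ 2.08553.

k = 2.0855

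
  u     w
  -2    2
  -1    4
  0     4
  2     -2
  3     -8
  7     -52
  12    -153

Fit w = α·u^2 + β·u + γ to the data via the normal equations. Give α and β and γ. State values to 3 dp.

α = -1.010, β = -0.959, γ = 4.044

With design matrix X, XᵀX = [[23251, 2097, 211]; [2097, 211, 21]; [211, 21, 7]] and Xᵀw = [-24648, -2236, -205]ᵀ.
Inverting the 3×3 Gram matrix, [α, β, γ]ᵀ = [-630395/623964, -199431/207988, 114707/28362]ᵀ.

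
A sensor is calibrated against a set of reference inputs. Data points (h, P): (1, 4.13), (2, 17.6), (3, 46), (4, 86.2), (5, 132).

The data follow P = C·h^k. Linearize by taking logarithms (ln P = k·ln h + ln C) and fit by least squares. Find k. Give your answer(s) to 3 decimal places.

k = 2.178

Linearized form: ln P = k·ln h + ln C. From the 5 transformed points,
XᵀX = [[6.1995, 4.7875]; [4.7875, 5]], rhs = [20.2309, 17.4543]ᵀ  (here Σln h = 4.7875, Σ(ln h)² = 6.1995, Σln P = 17.4543, Σln h·ln P = 20.2309).
Solving (det = 8.0774): k = 2.17794, ln C = 1.40548.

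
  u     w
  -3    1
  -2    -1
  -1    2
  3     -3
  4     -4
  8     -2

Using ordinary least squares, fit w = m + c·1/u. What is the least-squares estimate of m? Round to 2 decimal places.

m = -1.92

Forming XᵀX = [[6, -9/8]; [-9/8, 893/576]] and Xᵀw = [-7, -49/12]ᵀ gives XᵀX·[m, c]ᵀ = Xᵀw.
Eliminating c: (893/576)·(row 1) − (-9/8)·(row 2) gives (1543/192)·m = (893/576)·(-7) − (-9/8)·(-49/12) = -8897/576, so m = -8897/4629.
Then c = ((-49/12) − (-9/8)·(-8897/4629))/(893/576) = -6216/1543.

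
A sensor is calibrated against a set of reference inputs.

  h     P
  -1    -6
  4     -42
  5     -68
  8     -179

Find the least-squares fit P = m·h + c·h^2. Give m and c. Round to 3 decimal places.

m = 1.496, c = -2.989

Setting ∂/∂m … = 0 gives: 106·m + 700·c = -1934;  700·m + 4978·c = -13834.
Eliminating c: 4978·(row 1) − 700·(row 2) gives 37668·m = 4978·(-1934) − 700·(-13834) = 56348, so m = 14087/9417.
Then c = ((-13834) − 700·(14087/9417))/4978 = -28151/9417.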